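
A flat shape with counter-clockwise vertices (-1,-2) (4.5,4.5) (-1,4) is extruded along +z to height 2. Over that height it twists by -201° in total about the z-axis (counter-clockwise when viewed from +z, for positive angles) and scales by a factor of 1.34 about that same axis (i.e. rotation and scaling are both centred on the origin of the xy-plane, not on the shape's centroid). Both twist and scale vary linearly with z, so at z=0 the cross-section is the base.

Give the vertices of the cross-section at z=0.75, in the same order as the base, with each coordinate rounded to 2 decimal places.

t = z/height = 0.75/2 = 0.375
s = 1 + (scale-1)·z/height = 1 + (1.34-1)·0.75/2 = 1.127500
θ = twist·z/height = -201°·0.75/2 = -75.3750° = -1.315542 rad
cos θ = 0.252492, sin θ = -0.967599 (intermediates below are computed at full precision and shown rounded to 5 d.p.)
v1: (-1,-2) → rotate → (-2.18769,0.46262) → ×s → (-2.46662,0.52160) → (-2.47,0.52)
v2: (4.5,4.5) → rotate → (5.49041,-3.21798) → ×s → (6.19044,-3.62828) → (6.19,-3.63)
v3: (-1,4) → rotate → (3.61790,1.97757) → ×s → (4.07919,2.22970) → (4.08,2.23)

Cross-section at z=0.75: (-2.47,0.52) (6.19,-3.63) (4.08,2.23)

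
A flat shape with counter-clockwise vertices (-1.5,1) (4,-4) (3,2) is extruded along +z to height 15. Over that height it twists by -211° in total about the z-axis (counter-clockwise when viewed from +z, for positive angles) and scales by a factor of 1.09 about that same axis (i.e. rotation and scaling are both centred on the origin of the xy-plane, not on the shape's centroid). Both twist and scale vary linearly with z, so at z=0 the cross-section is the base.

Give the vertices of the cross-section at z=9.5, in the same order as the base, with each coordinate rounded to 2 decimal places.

t = z/height = 9.5/15 = 0.633333
s = 1 + (scale-1)·z/height = 1 + (1.09-1)·9.5/15 = 1.057000
θ = twist·z/height = -211°·9.5/15 = -133.6333° = -2.332342 rad
cos θ = -0.690041, sin θ = -0.723771 (intermediates below are computed at full precision and shown rounded to 5 d.p.)
v1: (-1.5,1) → rotate → (1.75883,0.39562) → ×s → (1.85909,0.41817) → (1.86,0.42)
v2: (4,-4) → rotate → (-5.65525,-0.13492) → ×s → (-5.97759,-0.14261) → (-5.98,-0.14)
v3: (3,2) → rotate → (-0.62258,-3.55139) → ×s → (-0.65807,-3.75382) → (-0.66,-3.75)

Cross-section at z=9.5: (1.86,0.42) (-5.98,-0.14) (-0.66,-3.75)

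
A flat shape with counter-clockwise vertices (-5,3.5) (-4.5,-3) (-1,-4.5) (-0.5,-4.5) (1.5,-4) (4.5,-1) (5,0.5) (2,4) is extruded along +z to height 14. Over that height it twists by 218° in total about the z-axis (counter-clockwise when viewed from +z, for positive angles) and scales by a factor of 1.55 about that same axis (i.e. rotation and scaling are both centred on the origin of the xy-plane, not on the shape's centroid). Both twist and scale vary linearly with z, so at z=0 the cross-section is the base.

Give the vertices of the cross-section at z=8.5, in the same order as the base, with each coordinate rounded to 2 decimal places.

Cross-section at z=8.5: (1.04,-8.07) (7.00,-1.74) (5.33,3.06) (4.89,3.55) (2.59,5.07) (-3.06,5.33) (-4.99,4.48) (-5.74,-1.62)

t = z/height = 8.5/14 = 0.607143
s = 1 + (scale-1)·z/height = 1 + (1.55-1)·8.5/14 = 1.333929
θ = twist·z/height = 218°·8.5/14 = 132.3571° = 2.310068 rad
cos θ = -0.673750, sin θ = 0.738960 (intermediates below are computed at full precision and shown rounded to 5 d.p.)
v1: (-5,3.5) → rotate → (0.78239,-6.05292) → ×s → (1.04365,-8.07417) → (1.04,-8.07)
v2: (-4.5,-3) → rotate → (5.24875,-1.30407) → ×s → (7.00146,-1.73953) → (7.00,-1.74)
v3: (-1,-4.5) → rotate → (3.99907,2.29291) → ×s → (5.33447,3.05858) → (5.33,3.06)
v4: (-0.5,-4.5) → rotate → (3.66219,2.66239) → ×s → (4.88510,3.55144) → (4.89,3.55)
v5: (1.5,-4) → rotate → (1.94521,3.80344) → ×s → (2.59478,5.07352) → (2.59,5.07)
v6: (4.5,-1) → rotate → (-2.29291,3.99907) → ×s → (-3.05858,5.33447) → (-3.06,5.33)
v7: (5,0.5) → rotate → (-3.73823,3.35792) → ×s → (-4.98653,4.47923) → (-4.99,4.48)
v8: (2,4) → rotate → (-4.30334,-1.21708) → ×s → (-5.74035,-1.62350) → (-5.74,-1.62)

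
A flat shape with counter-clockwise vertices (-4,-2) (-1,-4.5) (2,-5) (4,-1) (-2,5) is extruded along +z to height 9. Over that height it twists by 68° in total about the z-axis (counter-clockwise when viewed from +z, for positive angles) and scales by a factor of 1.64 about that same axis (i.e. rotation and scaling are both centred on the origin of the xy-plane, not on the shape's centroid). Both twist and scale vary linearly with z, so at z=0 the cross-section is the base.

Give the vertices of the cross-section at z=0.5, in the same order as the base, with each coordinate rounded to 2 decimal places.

Cross-section at z=0.5: (-4.00,-2.34) (-0.73,-4.72) (2.41,-5.03) (4.20,-0.76) (-2.41,5.03)

t = z/height = 0.5/9 = 0.0555556
s = 1 + (scale-1)·z/height = 1 + (1.64-1)·0.5/9 = 1.035556
θ = twist·z/height = 68°·0.5/9 = 3.7778° = 0.065935 rad
cos θ = 0.997827, sin θ = 0.065887 (intermediates below are computed at full precision and shown rounded to 5 d.p.)
v1: (-4,-2) → rotate → (-3.85953,-2.25920) → ×s → (-3.99676,-2.33953) → (-4.00,-2.34)
v2: (-1,-4.5) → rotate → (-0.70134,-4.55611) → ×s → (-0.72627,-4.71810) → (-0.73,-4.72)
v3: (2,-5) → rotate → (2.32509,-4.85736) → ×s → (2.40776,-5.03007) → (2.41,-5.03)
v4: (4,-1) → rotate → (4.05720,-0.73428) → ×s → (4.20145,-0.76039) → (4.20,-0.76)
v5: (-2,5) → rotate → (-2.32509,4.85736) → ×s → (-2.40776,5.03007) → (-2.41,5.03)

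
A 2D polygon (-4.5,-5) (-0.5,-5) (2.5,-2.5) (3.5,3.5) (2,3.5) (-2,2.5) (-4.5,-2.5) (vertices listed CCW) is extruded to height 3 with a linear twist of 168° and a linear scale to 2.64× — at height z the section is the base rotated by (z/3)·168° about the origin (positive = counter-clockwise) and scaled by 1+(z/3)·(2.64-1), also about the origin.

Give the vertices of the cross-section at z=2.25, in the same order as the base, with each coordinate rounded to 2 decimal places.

Cross-section at z=2.25: (14.92,-1.56) (9.68,5.65) (1.23,7.79) (-10.90,1.73) (-8.94,-0.98) (-1.89,-6.89) (10.41,-4.84)

t = z/height = 2.25/3 = 0.75
s = 1 + (scale-1)·z/height = 1 + (2.64-1)·2.25/3 = 2.230000
θ = twist·z/height = 168°·2.25/3 = 126.0000° = 2.199115 rad
cos θ = -0.587785, sin θ = 0.809017 (intermediates below are computed at full precision and shown rounded to 5 d.p.)
v1: (-4.5,-5) → rotate → (6.69012,-0.70165) → ×s → (14.91896,-1.56468) → (14.92,-1.56)
v2: (-0.5,-5) → rotate → (4.33898,2.53442) → ×s → (9.67592,5.65175) → (9.68,5.65)
v3: (2.5,-2.5) → rotate → (0.55308,3.49201) → ×s → (1.23337,7.78717) → (1.23,7.79)
v4: (3.5,3.5) → rotate → (-4.88881,0.77431) → ×s → (-10.90204,1.72671) → (-10.90,1.73)
v5: (2,3.5) → rotate → (-4.00713,-0.43921) → ×s → (-8.93590,-0.97945) → (-8.94,-0.98)
v6: (-2,2.5) → rotate → (-0.84697,-3.08750) → ×s → (-1.88875,-6.88512) → (-1.89,-6.89)
v7: (-4.5,-2.5) → rotate → (4.66758,-2.17111) → ×s → (10.40869,-4.84158) → (10.41,-4.84)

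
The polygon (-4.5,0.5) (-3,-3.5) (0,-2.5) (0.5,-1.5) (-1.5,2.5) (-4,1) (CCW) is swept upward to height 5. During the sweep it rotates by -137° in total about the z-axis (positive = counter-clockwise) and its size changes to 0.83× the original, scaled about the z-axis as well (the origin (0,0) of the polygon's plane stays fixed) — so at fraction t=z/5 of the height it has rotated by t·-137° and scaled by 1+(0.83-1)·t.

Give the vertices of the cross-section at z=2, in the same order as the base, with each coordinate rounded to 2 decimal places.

t = z/height = 2/5 = 0.4
s = 1 + (scale-1)·z/height = 1 + (0.83-1)·2/5 = 0.932000
θ = twist·z/height = -137°·2/5 = -54.8000° = -0.956440 rad
cos θ = 0.576432, sin θ = -0.817145 (intermediates below are computed at full precision and shown rounded to 5 d.p.)
v1: (-4.5,0.5) → rotate → (-2.18537,3.96537) → ×s → (-2.03677,3.69572) → (-2.04,3.70)
v2: (-3,-3.5) → rotate → (-4.58930,0.43392) → ×s → (-4.27723,0.40441) → (-4.28,0.40)
v3: (0,-2.5) → rotate → (-2.04286,-1.44108) → ×s → (-1.90395,-1.34309) → (-1.90,-1.34)
v4: (0.5,-1.5) → rotate → (-0.93750,-1.27322) → ×s → (-0.87375,-1.18664) → (-0.87,-1.19)
v5: (-1.5,2.5) → rotate → (1.17821,2.66680) → ×s → (1.09810,2.48546) → (1.10,2.49)
v6: (-4,1) → rotate → (-1.48858,3.84501) → ×s → (-1.38736,3.58355) → (-1.39,3.58)

Cross-section at z=2: (-2.04,3.70) (-4.28,0.40) (-1.90,-1.34) (-0.87,-1.19) (1.10,2.49) (-1.39,3.58)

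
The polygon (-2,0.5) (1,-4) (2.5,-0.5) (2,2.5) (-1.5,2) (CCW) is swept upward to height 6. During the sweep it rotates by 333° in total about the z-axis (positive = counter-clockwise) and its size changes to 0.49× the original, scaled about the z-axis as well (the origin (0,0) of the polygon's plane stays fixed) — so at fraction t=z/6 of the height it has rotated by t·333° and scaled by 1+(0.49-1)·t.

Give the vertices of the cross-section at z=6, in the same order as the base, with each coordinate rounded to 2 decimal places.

t = z/height = 6/6 = 1
s = 1 + (scale-1)·z/height = 1 + (0.49-1)·6/6 = 0.490000
θ = twist·z/height = 333°·6/6 = 333.0000° = 5.811946 rad
cos θ = 0.891007, sin θ = -0.453990 (intermediates below are computed at full precision and shown rounded to 5 d.p.)
v1: (-2,0.5) → rotate → (-1.55502,1.35348) → ×s → (-0.76196,0.66321) → (-0.76,0.66)
v2: (1,-4) → rotate → (-0.92496,-4.01802) → ×s → (-0.45323,-1.96883) → (-0.45,-1.97)
v3: (2.5,-0.5) → rotate → (2.00052,-1.58048) → ×s → (0.98026,-0.77443) → (0.98,-0.77)
v4: (2,2.5) → rotate → (2.91699,1.31954) → ×s → (1.42932,0.64657) → (1.43,0.65)
v5: (-1.5,2) → rotate → (-0.42853,2.46300) → ×s → (-0.20998,1.20687) → (-0.21,1.21)

Cross-section at z=6: (-0.76,0.66) (-0.45,-1.97) (0.98,-0.77) (1.43,0.65) (-0.21,1.21)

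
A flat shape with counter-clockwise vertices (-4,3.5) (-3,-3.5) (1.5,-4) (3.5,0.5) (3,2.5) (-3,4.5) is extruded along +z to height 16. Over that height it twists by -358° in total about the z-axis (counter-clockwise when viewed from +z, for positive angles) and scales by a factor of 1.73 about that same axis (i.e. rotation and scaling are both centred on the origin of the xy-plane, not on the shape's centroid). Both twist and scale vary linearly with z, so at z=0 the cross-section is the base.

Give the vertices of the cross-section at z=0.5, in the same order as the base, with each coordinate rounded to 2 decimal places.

Cross-section at z=0.5: (-3.32,4.31) (-3.70,-2.92) (0.71,-4.31) (3.61,-0.19) (3.51,1.91) (-2.12,5.11)

t = z/height = 0.5/16 = 0.03125
s = 1 + (scale-1)·z/height = 1 + (1.73-1)·0.5/16 = 1.022813
θ = twist·z/height = -358°·0.5/16 = -11.1875° = -0.195259 rad
cos θ = 0.980998, sin θ = -0.194020 (intermediates below are computed at full precision and shown rounded to 5 d.p.)
v1: (-4,3.5) → rotate → (-3.24492,4.20957) → ×s → (-3.31894,4.30560) → (-3.32,4.31)
v2: (-3,-3.5) → rotate → (-3.62206,-2.85143) → ×s → (-3.70469,-2.91648) → (-3.70,-2.92)
v3: (1.5,-4) → rotate → (0.69541,-4.21502) → ×s → (0.71128,-4.31118) → (0.71,-4.31)
v4: (3.5,0.5) → rotate → (3.53050,-0.18857) → ×s → (3.61104,-0.19287) → (3.61,-0.19)
v5: (3,2.5) → rotate → (3.42804,1.87043) → ×s → (3.50625,1.91310) → (3.51,1.91)
v6: (-3,4.5) → rotate → (-2.06990,4.99655) → ×s → (-2.11712,5.11053) → (-2.12,5.11)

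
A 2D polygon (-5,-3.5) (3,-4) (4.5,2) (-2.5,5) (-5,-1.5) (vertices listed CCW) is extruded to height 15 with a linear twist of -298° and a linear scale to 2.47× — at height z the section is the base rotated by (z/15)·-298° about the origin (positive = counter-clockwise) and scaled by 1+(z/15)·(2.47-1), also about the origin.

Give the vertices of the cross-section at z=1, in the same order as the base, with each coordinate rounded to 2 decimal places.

t = z/height = 1/15 = 0.0666667
s = 1 + (scale-1)·z/height = 1 + (2.47-1)·1/15 = 1.098000
θ = twist·z/height = -298°·1/15 = -19.8667° = -0.346739 rad
cos θ = 0.940486, sin θ = -0.339832 (intermediates below are computed at full precision and shown rounded to 5 d.p.)
v1: (-5,-3.5) → rotate → (-5.89184,-1.59254) → ×s → (-6.46924,-1.74861) → (-6.47,-1.75)
v2: (3,-4) → rotate → (1.46213,-4.78144) → ×s → (1.60542,-5.25002) → (1.61,-5.25)
v3: (4.5,2) → rotate → (4.91185,0.35173) → ×s → (5.39321,0.38620) → (5.39,0.39)
v4: (-2.5,5) → rotate → (-0.65205,5.55201) → ×s → (-0.71595,6.09611) → (-0.72,6.10)
v5: (-5,-1.5) → rotate → (-5.21218,0.28843) → ×s → (-5.72297,0.31670) → (-5.72,0.32)

Cross-section at z=1: (-6.47,-1.75) (1.61,-5.25) (5.39,0.39) (-0.72,6.10) (-5.72,0.32)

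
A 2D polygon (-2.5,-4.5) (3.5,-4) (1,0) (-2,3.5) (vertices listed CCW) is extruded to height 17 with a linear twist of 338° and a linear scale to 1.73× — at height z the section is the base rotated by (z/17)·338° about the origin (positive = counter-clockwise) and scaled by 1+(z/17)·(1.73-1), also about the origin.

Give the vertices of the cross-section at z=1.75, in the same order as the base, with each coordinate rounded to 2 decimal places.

Cross-section at z=1.75: (0.55,-5.51) (5.54,-1.38) (0.88,0.61) (-3.91,1.86)

t = z/height = 1.75/17 = 0.102941
s = 1 + (scale-1)·z/height = 1 + (1.73-1)·1.75/17 = 1.075147
θ = twist·z/height = 338°·1.75/17 = 34.7941° = 0.607272 rad
cos θ = 0.821208, sin θ = 0.570629 (intermediates below are computed at full precision and shown rounded to 5 d.p.)
v1: (-2.5,-4.5) → rotate → (0.51481,-5.12201) → ×s → (0.55350,-5.50691) → (0.55,-5.51)
v2: (3.5,-4) → rotate → (5.15674,-1.28763) → ×s → (5.54426,-1.38439) → (5.54,-1.38)
v3: (1,0) → rotate → (0.82121,0.57063) → ×s → (0.88292,0.61351) → (0.88,0.61)
v4: (-2,3.5) → rotate → (-3.63962,1.73297) → ×s → (-3.91312,1.86320) → (-3.91,1.86)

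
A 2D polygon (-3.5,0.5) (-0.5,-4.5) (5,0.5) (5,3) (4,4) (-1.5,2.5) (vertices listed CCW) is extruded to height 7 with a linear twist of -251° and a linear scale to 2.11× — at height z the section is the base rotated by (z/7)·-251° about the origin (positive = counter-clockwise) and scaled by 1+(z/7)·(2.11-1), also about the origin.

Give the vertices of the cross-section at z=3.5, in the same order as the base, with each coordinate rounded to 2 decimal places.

Cross-section at z=3.5: (3.79,3.98) (-5.25,4.70) (-3.88,-6.78) (-0.72,-9.04) (1.45,-8.68) (4.52,-0.36)

t = z/height = 3.5/7 = 0.5
s = 1 + (scale-1)·z/height = 1 + (2.11-1)·3.5/7 = 1.555000
θ = twist·z/height = -251°·3.5/7 = -125.5000° = -2.190388 rad
cos θ = -0.580703, sin θ = -0.814116 (intermediates below are computed at full precision and shown rounded to 5 d.p.)
v1: (-3.5,0.5) → rotate → (2.43952,2.55905) → ×s → (3.79345,3.97933) → (3.79,3.98)
v2: (-0.5,-4.5) → rotate → (-3.37317,3.02022) → ×s → (-5.24528,4.69644) → (-5.25,4.70)
v3: (5,0.5) → rotate → (-2.49646,-4.36093) → ×s → (-3.88199,-6.78124) → (-3.88,-6.78)
v4: (5,3) → rotate → (-0.46117,-5.81269) → ×s → (-0.71712,-9.03873) → (-0.72,-9.04)
v5: (4,4) → rotate → (0.93365,-5.57927) → ×s → (1.45183,-8.67577) → (1.45,-8.68)
v6: (-1.5,2.5) → rotate → (2.90634,-0.23058) → ×s → (4.51936,-0.35856) → (4.52,-0.36)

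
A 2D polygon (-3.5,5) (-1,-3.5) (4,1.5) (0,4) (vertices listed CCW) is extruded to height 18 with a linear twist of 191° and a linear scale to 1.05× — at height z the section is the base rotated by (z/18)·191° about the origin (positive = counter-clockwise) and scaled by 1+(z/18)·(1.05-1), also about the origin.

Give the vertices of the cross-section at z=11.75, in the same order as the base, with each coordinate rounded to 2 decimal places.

t = z/height = 11.75/18 = 0.652778
s = 1 + (scale-1)·z/height = 1 + (1.05-1)·11.75/18 = 1.032639
θ = twist·z/height = 191°·11.75/18 = 124.6806° = 2.176086 rad
cos θ = -0.569000, sin θ = 0.822337 (intermediates below are computed at full precision and shown rounded to 5 d.p.)
v1: (-3.5,5) → rotate → (-2.12018,-5.72318) → ×s → (-2.18938,-5.90998) → (-2.19,-5.91)
v2: (-1,-3.5) → rotate → (3.44718,1.16916) → ×s → (3.55969,1.20732) → (3.56,1.21)
v3: (4,1.5) → rotate → (-3.50951,2.43585) → ×s → (-3.62405,2.51535) → (-3.62,2.52)
v4: (0,4) → rotate → (-3.28935,-2.27600) → ×s → (-3.39671,-2.35029) → (-3.40,-2.35)

Cross-section at z=11.75: (-2.19,-5.91) (3.56,1.21) (-3.62,2.52) (-3.40,-2.35)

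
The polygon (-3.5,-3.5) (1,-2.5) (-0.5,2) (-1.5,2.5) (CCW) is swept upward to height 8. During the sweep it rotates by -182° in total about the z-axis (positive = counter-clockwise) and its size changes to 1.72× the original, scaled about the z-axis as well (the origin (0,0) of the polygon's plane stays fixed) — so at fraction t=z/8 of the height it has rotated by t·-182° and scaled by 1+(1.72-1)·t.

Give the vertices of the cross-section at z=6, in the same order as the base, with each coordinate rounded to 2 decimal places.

Cross-section at z=6: (0.20,7.62) (-3.77,1.73) (2.68,-1.70) (4.33,-1.20)

t = z/height = 6/8 = 0.75
s = 1 + (scale-1)·z/height = 1 + (1.72-1)·6/8 = 1.540000
θ = twist·z/height = -182°·6/8 = -136.5000° = -2.382374 rad
cos θ = -0.725374, sin θ = -0.688355 (intermediates below are computed at full precision and shown rounded to 5 d.p.)
v1: (-3.5,-3.5) → rotate → (0.12957,4.94805) → ×s → (0.19954,7.62000) → (0.20,7.62)
v2: (1,-2.5) → rotate → (-2.44626,1.12508) → ×s → (-3.76724,1.73263) → (-3.77,1.73)
v3: (-0.5,2) → rotate → (1.73940,-1.10657) → ×s → (2.67867,-1.70412) → (2.68,-1.70)
v4: (-1.5,2.5) → rotate → (2.80895,-0.78090) → ×s → (4.32578,-1.20259) → (4.33,-1.20)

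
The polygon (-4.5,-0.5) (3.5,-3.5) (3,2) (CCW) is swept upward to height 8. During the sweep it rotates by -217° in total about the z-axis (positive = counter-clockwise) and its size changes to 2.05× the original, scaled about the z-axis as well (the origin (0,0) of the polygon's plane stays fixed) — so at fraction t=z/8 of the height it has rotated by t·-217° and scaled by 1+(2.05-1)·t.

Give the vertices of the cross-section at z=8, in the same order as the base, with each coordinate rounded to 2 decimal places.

t = z/height = 8/8 = 1
s = 1 + (scale-1)·z/height = 1 + (2.05-1)·8/8 = 2.050000
θ = twist·z/height = -217°·8/8 = -217.0000° = -3.787364 rad
cos θ = -0.798636, sin θ = 0.601815 (intermediates below are computed at full precision and shown rounded to 5 d.p.)
v1: (-4.5,-0.5) → rotate → (3.89477,-2.30885) → ×s → (7.98427,-4.73314) → (7.98,-4.73)
v2: (3.5,-3.5) → rotate → (-0.68887,4.90158) → ×s → (-1.41219,10.04823) → (-1.41,10.05)
v3: (3,2) → rotate → (-3.59954,0.20817) → ×s → (-7.37905,0.42676) → (-7.38,0.43)

Cross-section at z=8: (7.98,-4.73) (-1.41,10.05) (-7.38,0.43)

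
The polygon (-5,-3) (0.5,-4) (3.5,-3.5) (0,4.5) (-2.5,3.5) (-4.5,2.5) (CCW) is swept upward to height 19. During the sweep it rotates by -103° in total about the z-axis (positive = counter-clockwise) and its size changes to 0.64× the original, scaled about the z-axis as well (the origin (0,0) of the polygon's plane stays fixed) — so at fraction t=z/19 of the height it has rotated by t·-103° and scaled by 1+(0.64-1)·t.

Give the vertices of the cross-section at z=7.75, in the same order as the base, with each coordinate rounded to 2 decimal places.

t = z/height = 7.75/19 = 0.407895
s = 1 + (scale-1)·z/height = 1 + (0.64-1)·7.75/19 = 0.853158
θ = twist·z/height = -103°·7.75/19 = -42.0132° = -0.733268 rad
cos θ = 0.742991, sin θ = -0.669301 (intermediates below are computed at full precision and shown rounded to 5 d.p.)
v1: (-5,-3) → rotate → (-5.72286,1.11753) → ×s → (-4.88250,0.95343) → (-4.88,0.95)
v2: (0.5,-4) → rotate → (-2.30571,-3.30662) → ×s → (-1.96713,-2.82106) → (-1.97,-2.82)
v3: (3.5,-3.5) → rotate → (0.25791,-4.94302) → ×s → (0.22004,-4.21718) → (0.22,-4.22)
v4: (0,4.5) → rotate → (3.01186,3.34346) → ×s → (2.56959,2.85250) → (2.57,2.85)
v5: (-2.5,3.5) → rotate → (0.48508,4.27372) → ×s → (0.41385,3.64616) → (0.41,3.65)
v6: (-4.5,2.5) → rotate → (-1.67021,4.86933) → ×s → (-1.42495,4.15431) → (-1.42,4.15)

Cross-section at z=7.75: (-4.88,0.95) (-1.97,-2.82) (0.22,-4.22) (2.57,2.85) (0.41,3.65) (-1.42,4.15)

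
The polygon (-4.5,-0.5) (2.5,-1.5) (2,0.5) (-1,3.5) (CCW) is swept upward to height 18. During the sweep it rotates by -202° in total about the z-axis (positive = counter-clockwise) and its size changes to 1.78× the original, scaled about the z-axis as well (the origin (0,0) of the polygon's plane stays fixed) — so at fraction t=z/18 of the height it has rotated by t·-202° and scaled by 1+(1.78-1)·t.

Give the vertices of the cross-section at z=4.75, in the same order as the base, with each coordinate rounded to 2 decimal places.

t = z/height = 4.75/18 = 0.263889
s = 1 + (scale-1)·z/height = 1 + (1.78-1)·4.75/18 = 1.205833
θ = twist·z/height = -202°·4.75/18 = -53.3056° = -0.930357 rad
cos θ = 0.597547, sin θ = -0.801834 (intermediates below are computed at full precision and shown rounded to 5 d.p.)
v1: (-4.5,-0.5) → rotate → (-3.08988,3.30948) → ×s → (-3.72588,3.99068) → (-3.73,3.99)
v2: (2.5,-1.5) → rotate → (0.29112,-2.90091) → ×s → (0.35104,-3.49801) → (0.35,-3.50)
v3: (2,0.5) → rotate → (1.59601,-1.30489) → ×s → (1.92452,-1.57348) → (1.92,-1.57)
v4: (-1,3.5) → rotate → (2.20887,2.89325) → ×s → (2.66353,3.48878) → (2.66,3.49)

Cross-section at z=4.75: (-3.73,3.99) (0.35,-3.50) (1.92,-1.57) (2.66,3.49)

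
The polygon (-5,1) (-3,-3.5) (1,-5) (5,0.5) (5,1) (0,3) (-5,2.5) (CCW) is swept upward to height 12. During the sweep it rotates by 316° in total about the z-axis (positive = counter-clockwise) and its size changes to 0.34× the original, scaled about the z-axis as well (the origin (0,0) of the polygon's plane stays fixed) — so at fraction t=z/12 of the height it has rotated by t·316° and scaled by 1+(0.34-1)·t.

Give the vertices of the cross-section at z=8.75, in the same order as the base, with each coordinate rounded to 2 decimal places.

t = z/height = 8.75/12 = 0.729167
s = 1 + (scale-1)·z/height = 1 + (0.34-1)·8.75/12 = 0.518750
θ = twist·z/height = 316°·8.75/12 = 230.4167° = 4.021529 rad
cos θ = -0.637200, sin θ = -0.770699 (intermediates below are computed at full precision and shown rounded to 5 d.p.)
v1: (-5,1) → rotate → (3.95670,3.21629) → ×s → (2.05254,1.66845) → (2.05,1.67)
v2: (-3,-3.5) → rotate → (-0.78585,4.54230) → ×s → (-0.40766,2.35632) → (-0.41,2.36)
v3: (1,-5) → rotate → (-4.49069,2.41530) → ×s → (-2.32955,1.25294) → (-2.33,1.25)
v4: (5,0.5) → rotate → (-2.80065,-4.17209) → ×s → (-1.45284,-2.16427) → (-1.45,-2.16)
v5: (5,1) → rotate → (-2.41530,-4.49069) → ×s → (-1.25294,-2.32955) → (-1.25,-2.33)
v6: (0,3) → rotate → (2.31210,-1.91160) → ×s → (1.19940,-0.99164) → (1.20,-0.99)
v7: (-5,2.5) → rotate → (5.11275,2.26049) → ×s → (2.65224,1.17263) → (2.65,1.17)

Cross-section at z=8.75: (2.05,1.67) (-0.41,2.36) (-2.33,1.25) (-1.45,-2.16) (-1.25,-2.33) (1.20,-0.99) (2.65,1.17)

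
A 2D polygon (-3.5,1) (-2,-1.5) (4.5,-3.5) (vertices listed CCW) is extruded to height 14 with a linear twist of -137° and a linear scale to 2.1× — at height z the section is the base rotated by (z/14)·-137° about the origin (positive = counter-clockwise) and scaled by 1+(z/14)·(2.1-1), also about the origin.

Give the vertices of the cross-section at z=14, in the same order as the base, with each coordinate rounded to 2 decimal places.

t = z/height = 14/14 = 1
s = 1 + (scale-1)·z/height = 1 + (2.1-1)·14/14 = 2.100000
θ = twist·z/height = -137°·14/14 = -137.0000° = -2.391101 rad
cos θ = -0.731354, sin θ = -0.681998 (intermediates below are computed at full precision and shown rounded to 5 d.p.)
v1: (-3.5,1) → rotate → (3.24174,1.65564) → ×s → (6.80765,3.47685) → (6.81,3.48)
v2: (-2,-1.5) → rotate → (0.43971,2.46103) → ×s → (0.92339,5.16816) → (0.92,5.17)
v3: (4.5,-3.5) → rotate → (-5.67809,-0.50925) → ×s → (-11.92398,-1.06943) → (-11.92,-1.07)

Cross-section at z=14: (6.81,3.48) (0.92,5.17) (-11.92,-1.07)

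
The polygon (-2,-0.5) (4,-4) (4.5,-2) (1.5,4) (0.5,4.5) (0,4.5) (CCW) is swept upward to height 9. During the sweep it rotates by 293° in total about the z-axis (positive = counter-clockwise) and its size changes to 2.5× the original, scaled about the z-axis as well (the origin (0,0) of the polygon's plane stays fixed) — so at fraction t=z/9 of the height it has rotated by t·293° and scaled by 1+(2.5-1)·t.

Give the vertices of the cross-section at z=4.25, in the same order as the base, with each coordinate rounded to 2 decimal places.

Cross-section at z=4.25: (3.12,-1.63) (-0.57,9.65) (-3.48,7.66) (-6.46,-3.40) (-5.75,-5.18) (-5.11,-5.75)

t = z/height = 4.25/9 = 0.472222
s = 1 + (scale-1)·z/height = 1 + (2.5-1)·4.25/9 = 1.708333
θ = twist·z/height = 293°·4.25/9 = 138.3611° = 2.414857 rad
cos θ = -0.747347, sin θ = 0.664434 (intermediates below are computed at full precision and shown rounded to 5 d.p.)
v1: (-2,-0.5) → rotate → (1.82691,-0.95519) → ×s → (3.12097,-1.63179) → (3.12,-1.63)
v2: (4,-4) → rotate → (-0.33165,5.64712) → ×s → (-0.56658,9.64717) → (-0.57,9.65)
v3: (4.5,-2) → rotate → (-2.03420,4.48465) → ×s → (-3.47508,7.66127) → (-3.48,7.66)
v4: (1.5,4) → rotate → (-3.77876,-1.99274) → ×s → (-6.45537,-3.40426) → (-6.46,-3.40)
v5: (0.5,4.5) → rotate → (-3.36362,-3.03085) → ×s → (-5.74619,-5.17770) → (-5.75,-5.18)
v6: (0,4.5) → rotate → (-2.98995,-3.36306) → ×s → (-5.10783,-5.74523) → (-5.11,-5.75)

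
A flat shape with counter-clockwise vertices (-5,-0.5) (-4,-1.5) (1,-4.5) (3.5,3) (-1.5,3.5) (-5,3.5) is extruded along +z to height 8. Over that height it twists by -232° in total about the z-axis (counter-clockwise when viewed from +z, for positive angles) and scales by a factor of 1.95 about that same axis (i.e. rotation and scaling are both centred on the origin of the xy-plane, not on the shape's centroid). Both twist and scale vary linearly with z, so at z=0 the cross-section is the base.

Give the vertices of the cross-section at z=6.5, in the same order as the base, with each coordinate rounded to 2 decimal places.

t = z/height = 6.5/8 = 0.8125
s = 1 + (scale-1)·z/height = 1 + (1.95-1)·6.5/8 = 1.771875
θ = twist·z/height = -232°·6.5/8 = -188.5000° = -3.289946 rad
cos θ = -0.989016, sin θ = 0.147809 (intermediates below are computed at full precision and shown rounded to 5 d.p.)
v1: (-5,-0.5) → rotate → (5.01898,-0.24454) → ×s → (8.89301,-0.43329) → (8.89,-0.43)
v2: (-4,-1.5) → rotate → (4.17778,0.89229) → ×s → (7.40250,1.58102) → (7.40,1.58)
v3: (1,-4.5) → rotate → (-0.32387,4.59838) → ×s → (-0.57386,8.14776) → (-0.57,8.15)
v4: (3.5,3) → rotate → (-3.90498,-2.44971) → ×s → (-6.91914,-4.34059) → (-6.92,-4.34)
v5: (-1.5,3.5) → rotate → (0.96619,-3.68327) → ×s → (1.71197,-6.52629) → (1.71,-6.53)
v6: (-5,3.5) → rotate → (4.42775,-4.20060) → ×s → (7.84541,-7.44294) → (7.85,-7.44)

Cross-section at z=6.5: (8.89,-0.43) (7.40,1.58) (-0.57,8.15) (-6.92,-4.34) (1.71,-6.53) (7.85,-7.44)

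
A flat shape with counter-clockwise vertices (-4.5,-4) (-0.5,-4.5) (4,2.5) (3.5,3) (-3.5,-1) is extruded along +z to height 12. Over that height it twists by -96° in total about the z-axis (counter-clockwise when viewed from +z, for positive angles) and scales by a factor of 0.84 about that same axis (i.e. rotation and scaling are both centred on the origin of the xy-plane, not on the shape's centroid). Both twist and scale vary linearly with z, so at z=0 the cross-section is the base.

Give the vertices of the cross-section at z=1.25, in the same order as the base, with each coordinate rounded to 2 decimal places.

t = z/height = 1.25/12 = 0.104167
s = 1 + (scale-1)·z/height = 1 + (0.84-1)·1.25/12 = 0.983333
θ = twist·z/height = -96°·1.25/12 = -10.0000° = -0.174533 rad
cos θ = 0.984808, sin θ = -0.173648 (intermediates below are computed at full precision and shown rounded to 5 d.p.)
v1: (-4.5,-4) → rotate → (-5.12623,-3.15781) → ×s → (-5.04079,-3.10518) → (-5.04,-3.11)
v2: (-0.5,-4.5) → rotate → (-1.27382,-4.34481) → ×s → (-1.25259,-4.27240) → (-1.25,-4.27)
v3: (4,2.5) → rotate → (4.37335,1.76743) → ×s → (4.30046,1.73797) → (4.30,1.74)
v4: (3.5,3) → rotate → (3.96777,2.34665) → ×s → (3.90164,2.30754) → (3.90,2.31)
v5: (-3.5,-1) → rotate → (-3.62048,-0.37704) → ×s → (-3.56013,-0.37076) → (-3.56,-0.37)

Cross-section at z=1.25: (-5.04,-3.11) (-1.25,-4.27) (4.30,1.74) (3.90,2.31) (-3.56,-0.37)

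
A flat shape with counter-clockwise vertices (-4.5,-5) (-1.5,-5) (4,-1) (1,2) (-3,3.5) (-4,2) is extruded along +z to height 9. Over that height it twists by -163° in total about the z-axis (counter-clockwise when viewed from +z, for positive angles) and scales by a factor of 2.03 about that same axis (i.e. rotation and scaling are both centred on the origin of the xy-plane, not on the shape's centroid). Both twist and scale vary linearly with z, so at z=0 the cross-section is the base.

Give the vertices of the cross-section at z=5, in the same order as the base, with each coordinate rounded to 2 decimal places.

t = z/height = 5/9 = 0.555556
s = 1 + (scale-1)·z/height = 1 + (2.03-1)·5/9 = 1.572222
θ = twist·z/height = -163°·5/9 = -90.5556° = -1.580493 rad
cos θ = -0.009696, sin θ = -0.999953 (intermediates below are computed at full precision and shown rounded to 5 d.p.)
v1: (-4.5,-5) → rotate → (-4.95613,4.54827) → ×s → (-7.79214,7.15089) → (-7.79,7.15)
v2: (-1.5,-5) → rotate → (-4.98522,1.54841) → ×s → (-7.83787,2.43444) → (-7.84,2.43)
v3: (4,-1) → rotate → (-1.03874,-3.99012) → ×s → (-1.63313,-6.27335) → (-1.63,-6.27)
v4: (1,2) → rotate → (1.99021,-1.01935) → ×s → (3.12905,-1.60264) → (3.13,-1.60)
v5: (-3,3.5) → rotate → (3.52892,2.96592) → ×s → (5.54825,4.66309) → (5.55,4.66)
v6: (-4,2) → rotate → (2.03869,3.98042) → ×s → (3.20527,6.25810) → (3.21,6.26)

Cross-section at z=5: (-7.79,7.15) (-7.84,2.43) (-1.63,-6.27) (3.13,-1.60) (5.55,4.66) (3.21,6.26)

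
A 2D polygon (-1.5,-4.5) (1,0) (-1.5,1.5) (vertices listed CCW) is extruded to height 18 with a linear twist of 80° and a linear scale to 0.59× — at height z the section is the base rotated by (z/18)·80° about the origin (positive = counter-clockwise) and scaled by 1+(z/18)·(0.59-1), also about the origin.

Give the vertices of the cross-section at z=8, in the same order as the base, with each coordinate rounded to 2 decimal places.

t = z/height = 8/18 = 0.444444
s = 1 + (scale-1)·z/height = 1 + (0.59-1)·8/18 = 0.817778
θ = twist·z/height = 80°·8/18 = 35.5556° = 0.620562 rad
cos θ = 0.813552, sin θ = 0.581492 (intermediates below are computed at full precision and shown rounded to 5 d.p.)
v1: (-1.5,-4.5) → rotate → (1.39639,-4.53322) → ×s → (1.14193,-3.70717) → (1.14,-3.71)
v2: (1,0) → rotate → (0.81355,0.58149) → ×s → (0.66530,0.47553) → (0.67,0.48)
v3: (-1.5,1.5) → rotate → (-2.09257,0.34809) → ×s → (-1.71125,0.28466) → (-1.71,0.28)

Cross-section at z=8: (1.14,-3.71) (0.67,0.48) (-1.71,0.28)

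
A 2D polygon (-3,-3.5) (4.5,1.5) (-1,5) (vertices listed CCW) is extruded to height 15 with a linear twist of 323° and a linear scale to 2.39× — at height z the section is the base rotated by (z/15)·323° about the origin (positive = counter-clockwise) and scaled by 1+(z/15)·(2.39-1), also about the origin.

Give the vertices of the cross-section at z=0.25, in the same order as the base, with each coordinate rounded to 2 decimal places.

t = z/height = 0.25/15 = 0.0166667
s = 1 + (scale-1)·z/height = 1 + (2.39-1)·0.25/15 = 1.023167
θ = twist·z/height = 323°·0.25/15 = 5.3833° = 0.093957 rad
cos θ = 0.995589, sin θ = 0.093819 (intermediates below are computed at full precision and shown rounded to 5 d.p.)
v1: (-3,-3.5) → rotate → (-2.65840,-3.76602) → ×s → (-2.71999,-3.85326) → (-2.72,-3.85)
v2: (4.5,1.5) → rotate → (4.33942,1.91557) → ×s → (4.43995,1.95995) → (4.44,1.96)
v3: (-1,5) → rotate → (-1.46468,4.88413) → ×s → (-1.49861,4.99728) → (-1.50,5.00)

Cross-section at z=0.25: (-2.72,-3.85) (4.44,1.96) (-1.50,5.00)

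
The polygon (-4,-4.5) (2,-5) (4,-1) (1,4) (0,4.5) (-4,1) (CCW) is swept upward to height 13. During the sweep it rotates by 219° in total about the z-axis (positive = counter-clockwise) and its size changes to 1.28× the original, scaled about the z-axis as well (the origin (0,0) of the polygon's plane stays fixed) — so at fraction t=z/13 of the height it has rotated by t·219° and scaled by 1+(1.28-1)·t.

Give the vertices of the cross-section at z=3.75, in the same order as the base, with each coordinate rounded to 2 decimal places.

t = z/height = 3.75/13 = 0.288462
s = 1 + (scale-1)·z/height = 1 + (1.28-1)·3.75/13 = 1.080769
θ = twist·z/height = 219°·3.75/13 = 63.1731° = 1.102578 rad
cos θ = 0.451297, sin θ = 0.892374 (intermediates below are computed at full precision and shown rounded to 5 d.p.)
v1: (-4,-4.5) → rotate → (2.21049,-5.60033) → ×s → (2.38903,-6.05267) → (2.39,-6.05)
v2: (2,-5) → rotate → (5.36446,-0.47174) → ×s → (5.79775,-0.50984) → (5.80,-0.51)
v3: (4,-1) → rotate → (2.69756,3.11820) → ×s → (2.91544,3.37005) → (2.92,3.37)
v4: (1,4) → rotate → (-3.11820,2.69756) → ×s → (-3.37005,2.91544) → (-3.37,2.92)
v5: (0,4.5) → rotate → (-4.01568,2.03084) → ×s → (-4.34003,2.19487) → (-4.34,2.19)
v6: (-4,1) → rotate → (-2.69756,-3.11820) → ×s → (-2.91544,-3.37005) → (-2.92,-3.37)

Cross-section at z=3.75: (2.39,-6.05) (5.80,-0.51) (2.92,3.37) (-3.37,2.92) (-4.34,2.19) (-2.92,-3.37)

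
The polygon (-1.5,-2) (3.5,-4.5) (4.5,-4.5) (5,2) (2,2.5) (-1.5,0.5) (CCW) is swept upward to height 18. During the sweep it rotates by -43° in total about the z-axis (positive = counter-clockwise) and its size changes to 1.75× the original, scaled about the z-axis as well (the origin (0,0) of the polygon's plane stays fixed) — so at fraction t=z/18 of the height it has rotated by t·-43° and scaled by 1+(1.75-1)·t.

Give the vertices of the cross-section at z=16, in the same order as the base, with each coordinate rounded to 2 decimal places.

t = z/height = 16/18 = 0.888889
s = 1 + (scale-1)·z/height = 1 + (1.75-1)·16/18 = 1.666667
θ = twist·z/height = -43°·16/18 = -38.2222° = -0.667104 rad
cos θ = 0.785617, sin θ = -0.618713 (intermediates below are computed at full precision and shown rounded to 5 d.p.)
v1: (-1.5,-2) → rotate → (-2.41585,-0.64316) → ×s → (-4.02642,-1.07194) → (-4.03,-1.07)
v2: (3.5,-4.5) → rotate → (-0.03455,-5.70077) → ×s → (-0.05758,-9.50129) → (-0.06,-9.50)
v3: (4.5,-4.5) → rotate → (0.75107,-6.31949) → ×s → (1.25178,-10.53248) → (1.25,-10.53)
v4: (5,2) → rotate → (5.16551,-1.52233) → ×s → (8.60919,-2.53722) → (8.61,-2.54)
v5: (2,2.5) → rotate → (3.11802,0.72662) → ×s → (5.19669,1.21103) → (5.20,1.21)
v6: (-1.5,0.5) → rotate → (-0.86907,1.32088) → ×s → (-1.44845,2.20146) → (-1.45,2.20)

Cross-section at z=16: (-4.03,-1.07) (-0.06,-9.50) (1.25,-10.53) (8.61,-2.54) (5.20,1.21) (-1.45,2.20)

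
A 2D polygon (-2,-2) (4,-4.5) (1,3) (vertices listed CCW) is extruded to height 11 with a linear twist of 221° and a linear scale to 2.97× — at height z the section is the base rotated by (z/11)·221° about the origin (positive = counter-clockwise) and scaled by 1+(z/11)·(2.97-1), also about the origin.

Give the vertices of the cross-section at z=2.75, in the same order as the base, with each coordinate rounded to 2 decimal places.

t = z/height = 2.75/11 = 0.25
s = 1 + (scale-1)·z/height = 1 + (2.97-1)·2.75/11 = 1.492500
θ = twist·z/height = 221°·2.75/11 = 55.2500° = 0.964294 rad
cos θ = 0.569997, sin θ = 0.821647 (intermediates below are computed at full precision and shown rounded to 5 d.p.)
v1: (-2,-2) → rotate → (0.50330,-2.78329) → ×s → (0.75118,-4.15406) → (0.75,-4.15)
v2: (4,-4.5) → rotate → (5.97740,0.72160) → ×s → (8.92127,1.07699) → (8.92,1.08)
v3: (1,3) → rotate → (-1.89494,2.53164) → ×s → (-2.82820,3.77847) → (-2.83,3.78)

Cross-section at z=2.75: (0.75,-4.15) (8.92,1.08) (-2.83,3.78)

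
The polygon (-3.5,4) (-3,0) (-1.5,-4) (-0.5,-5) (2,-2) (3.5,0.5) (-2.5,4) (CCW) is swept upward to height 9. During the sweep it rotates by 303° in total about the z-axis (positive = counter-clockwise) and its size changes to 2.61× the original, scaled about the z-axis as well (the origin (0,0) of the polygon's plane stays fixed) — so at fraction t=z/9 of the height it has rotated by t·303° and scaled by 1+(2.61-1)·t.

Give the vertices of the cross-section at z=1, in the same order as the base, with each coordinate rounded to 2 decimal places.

t = z/height = 1/9 = 0.111111
s = 1 + (scale-1)·z/height = 1 + (2.61-1)·1/9 = 1.178889
θ = twist·z/height = 303°·1/9 = 33.6667° = 0.587594 rad
cos θ = 0.832277, sin θ = 0.554360 (intermediates below are computed at full precision and shown rounded to 5 d.p.)
v1: (-3.5,4) → rotate → (-5.13041,1.38885) → ×s → (-6.04818,1.63730) → (-6.05,1.64)
v2: (-3,0) → rotate → (-2.49683,-1.66308) → ×s → (-2.94349,-1.96059) → (-2.94,-1.96)
v3: (-1.5,-4) → rotate → (0.96903,-4.16065) → ×s → (1.14237,-4.90494) → (1.14,-4.90)
v4: (-0.5,-5) → rotate → (2.35566,-4.43856) → ×s → (2.77707,-5.23257) → (2.78,-5.23)
v5: (2,-2) → rotate → (2.77327,-0.55583) → ×s → (3.26938,-0.65527) → (3.27,-0.66)
v6: (3.5,0.5) → rotate → (2.63579,2.35640) → ×s → (3.10730,2.77793) → (3.11,2.78)
v7: (-2.5,4) → rotate → (-4.29813,1.94321) → ×s → (-5.06702,2.29082) → (-5.07,2.29)

Cross-section at z=1: (-6.05,1.64) (-2.94,-1.96) (1.14,-4.90) (2.78,-5.23) (3.27,-0.66) (3.11,2.78) (-5.07,2.29)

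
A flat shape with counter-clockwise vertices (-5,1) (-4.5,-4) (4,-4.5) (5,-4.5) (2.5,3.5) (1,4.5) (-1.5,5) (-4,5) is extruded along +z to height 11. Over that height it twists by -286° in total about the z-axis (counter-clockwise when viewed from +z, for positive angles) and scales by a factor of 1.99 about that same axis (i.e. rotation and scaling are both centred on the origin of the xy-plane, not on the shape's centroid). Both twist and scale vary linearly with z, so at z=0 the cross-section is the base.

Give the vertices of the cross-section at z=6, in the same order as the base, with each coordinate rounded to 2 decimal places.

t = z/height = 6/11 = 0.545455
s = 1 + (scale-1)·z/height = 1 + (1.99-1)·6/11 = 1.540000
θ = twist·z/height = -286°·6/11 = -156.0000° = -2.722714 rad
cos θ = -0.913545, sin θ = -0.406737 (intermediates below are computed at full precision and shown rounded to 5 d.p.)
v1: (-5,1) → rotate → (4.97446,1.12014) → ×s → (7.66067,1.72501) → (7.66,1.73)
v2: (-4.5,-4) → rotate → (2.48401,5.48450) → ×s → (3.82537,8.44612) → (3.83,8.45)
v3: (4,-4.5) → rotate → (-5.48450,2.48401) → ×s → (-8.44612,3.82537) → (-8.45,3.83)
v4: (5,-4.5) → rotate → (-6.39804,2.07727) → ×s → (-9.85298,3.19900) → (-9.85,3.20)
v5: (2.5,3.5) → rotate → (-0.86029,-4.21425) → ×s → (-1.32484,-6.48995) → (-1.32,-6.49)
v6: (1,4.5) → rotate → (0.91677,-4.51769) → ×s → (1.41182,-6.95724) → (1.41,-6.96)
v7: (-1.5,5) → rotate → (3.40400,-3.95762) → ×s → (5.24216,-6.09474) → (5.24,-6.09)
v8: (-4,5) → rotate → (5.68787,-2.94078) → ×s → (8.75931,-4.52880) → (8.76,-4.53)

Cross-section at z=6: (7.66,1.73) (3.83,8.45) (-8.45,3.83) (-9.85,3.20) (-1.32,-6.49) (1.41,-6.96) (5.24,-6.09) (8.76,-4.53)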